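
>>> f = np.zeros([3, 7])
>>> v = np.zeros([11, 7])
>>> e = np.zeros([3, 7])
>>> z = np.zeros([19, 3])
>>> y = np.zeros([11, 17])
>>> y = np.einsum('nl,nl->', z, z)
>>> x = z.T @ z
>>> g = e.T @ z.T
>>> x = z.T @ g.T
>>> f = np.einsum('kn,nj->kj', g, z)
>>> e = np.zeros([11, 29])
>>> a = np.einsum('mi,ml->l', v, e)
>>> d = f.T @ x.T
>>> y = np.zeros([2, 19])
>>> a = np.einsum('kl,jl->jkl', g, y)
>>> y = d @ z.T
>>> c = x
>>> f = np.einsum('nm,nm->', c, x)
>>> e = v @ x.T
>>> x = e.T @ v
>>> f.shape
()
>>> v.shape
(11, 7)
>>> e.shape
(11, 3)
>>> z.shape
(19, 3)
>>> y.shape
(3, 19)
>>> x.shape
(3, 7)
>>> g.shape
(7, 19)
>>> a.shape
(2, 7, 19)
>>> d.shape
(3, 3)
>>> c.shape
(3, 7)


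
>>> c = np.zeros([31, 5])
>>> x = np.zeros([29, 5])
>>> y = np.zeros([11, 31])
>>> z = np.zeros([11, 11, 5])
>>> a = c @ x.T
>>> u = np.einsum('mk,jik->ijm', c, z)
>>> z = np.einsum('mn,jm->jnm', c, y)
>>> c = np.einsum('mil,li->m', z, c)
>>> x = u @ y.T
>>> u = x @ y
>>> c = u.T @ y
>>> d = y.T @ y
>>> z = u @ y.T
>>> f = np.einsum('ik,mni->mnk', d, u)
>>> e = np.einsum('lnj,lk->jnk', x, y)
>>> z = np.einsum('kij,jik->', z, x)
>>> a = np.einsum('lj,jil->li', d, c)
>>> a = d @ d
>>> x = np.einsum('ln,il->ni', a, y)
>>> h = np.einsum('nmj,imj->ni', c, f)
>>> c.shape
(31, 11, 31)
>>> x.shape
(31, 11)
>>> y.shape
(11, 31)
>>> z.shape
()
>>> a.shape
(31, 31)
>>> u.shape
(11, 11, 31)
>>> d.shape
(31, 31)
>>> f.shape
(11, 11, 31)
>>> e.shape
(11, 11, 31)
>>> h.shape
(31, 11)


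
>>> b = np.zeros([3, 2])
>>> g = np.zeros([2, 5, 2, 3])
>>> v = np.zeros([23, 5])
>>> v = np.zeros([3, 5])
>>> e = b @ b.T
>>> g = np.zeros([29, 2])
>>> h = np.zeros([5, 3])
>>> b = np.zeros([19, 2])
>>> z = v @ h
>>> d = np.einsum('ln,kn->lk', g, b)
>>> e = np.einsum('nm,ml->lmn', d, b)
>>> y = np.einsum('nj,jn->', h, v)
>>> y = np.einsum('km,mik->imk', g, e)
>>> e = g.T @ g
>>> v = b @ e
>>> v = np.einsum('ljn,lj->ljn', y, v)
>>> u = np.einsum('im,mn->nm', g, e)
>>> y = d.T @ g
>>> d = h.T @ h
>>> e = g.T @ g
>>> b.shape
(19, 2)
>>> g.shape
(29, 2)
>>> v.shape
(19, 2, 29)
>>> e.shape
(2, 2)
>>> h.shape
(5, 3)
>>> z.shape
(3, 3)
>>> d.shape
(3, 3)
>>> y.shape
(19, 2)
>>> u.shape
(2, 2)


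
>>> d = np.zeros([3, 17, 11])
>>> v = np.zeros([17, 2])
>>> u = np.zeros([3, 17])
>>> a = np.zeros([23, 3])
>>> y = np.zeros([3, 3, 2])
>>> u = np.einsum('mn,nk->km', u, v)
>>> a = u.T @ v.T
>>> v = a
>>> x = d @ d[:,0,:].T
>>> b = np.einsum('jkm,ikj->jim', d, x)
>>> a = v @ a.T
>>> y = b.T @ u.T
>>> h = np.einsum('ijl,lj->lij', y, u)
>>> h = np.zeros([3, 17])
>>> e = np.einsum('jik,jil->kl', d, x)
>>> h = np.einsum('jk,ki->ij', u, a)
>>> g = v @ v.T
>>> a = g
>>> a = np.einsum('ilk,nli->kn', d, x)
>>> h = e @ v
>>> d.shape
(3, 17, 11)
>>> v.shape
(3, 17)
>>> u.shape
(2, 3)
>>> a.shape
(11, 3)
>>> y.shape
(11, 3, 2)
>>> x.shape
(3, 17, 3)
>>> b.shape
(3, 3, 11)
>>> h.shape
(11, 17)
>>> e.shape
(11, 3)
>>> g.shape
(3, 3)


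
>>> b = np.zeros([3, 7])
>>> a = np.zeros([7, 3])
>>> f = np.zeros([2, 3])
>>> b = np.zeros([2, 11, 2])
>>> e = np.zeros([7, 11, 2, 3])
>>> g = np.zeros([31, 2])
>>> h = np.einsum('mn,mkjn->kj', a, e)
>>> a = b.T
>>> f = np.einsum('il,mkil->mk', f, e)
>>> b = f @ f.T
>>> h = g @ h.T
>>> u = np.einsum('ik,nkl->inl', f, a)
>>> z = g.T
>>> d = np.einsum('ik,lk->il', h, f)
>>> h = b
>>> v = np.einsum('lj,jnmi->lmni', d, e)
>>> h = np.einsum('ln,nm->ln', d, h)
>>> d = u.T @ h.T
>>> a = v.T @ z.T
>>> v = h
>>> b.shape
(7, 7)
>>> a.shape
(3, 11, 2, 2)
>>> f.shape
(7, 11)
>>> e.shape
(7, 11, 2, 3)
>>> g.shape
(31, 2)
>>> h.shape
(31, 7)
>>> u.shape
(7, 2, 2)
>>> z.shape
(2, 31)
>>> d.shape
(2, 2, 31)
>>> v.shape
(31, 7)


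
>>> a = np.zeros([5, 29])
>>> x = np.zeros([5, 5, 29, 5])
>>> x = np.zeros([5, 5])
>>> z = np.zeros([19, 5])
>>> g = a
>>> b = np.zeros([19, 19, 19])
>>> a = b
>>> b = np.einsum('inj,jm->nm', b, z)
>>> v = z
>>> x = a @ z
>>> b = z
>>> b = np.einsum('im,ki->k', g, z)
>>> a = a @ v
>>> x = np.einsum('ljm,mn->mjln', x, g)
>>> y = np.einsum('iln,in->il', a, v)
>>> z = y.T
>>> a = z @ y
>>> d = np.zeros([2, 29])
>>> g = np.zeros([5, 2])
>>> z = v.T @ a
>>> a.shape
(19, 19)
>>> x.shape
(5, 19, 19, 29)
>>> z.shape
(5, 19)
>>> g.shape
(5, 2)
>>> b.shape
(19,)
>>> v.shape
(19, 5)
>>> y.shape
(19, 19)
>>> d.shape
(2, 29)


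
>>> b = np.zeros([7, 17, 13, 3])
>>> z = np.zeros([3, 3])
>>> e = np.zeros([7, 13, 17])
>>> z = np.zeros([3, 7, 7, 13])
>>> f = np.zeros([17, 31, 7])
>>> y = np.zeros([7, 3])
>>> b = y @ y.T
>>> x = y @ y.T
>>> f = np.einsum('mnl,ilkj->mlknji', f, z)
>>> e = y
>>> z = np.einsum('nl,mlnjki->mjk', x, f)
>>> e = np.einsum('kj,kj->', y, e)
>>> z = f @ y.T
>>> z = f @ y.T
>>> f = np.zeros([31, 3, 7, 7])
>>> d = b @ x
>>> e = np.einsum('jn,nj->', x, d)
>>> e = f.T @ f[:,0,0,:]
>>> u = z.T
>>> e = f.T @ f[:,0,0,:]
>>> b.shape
(7, 7)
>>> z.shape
(17, 7, 7, 31, 13, 7)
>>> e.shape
(7, 7, 3, 7)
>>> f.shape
(31, 3, 7, 7)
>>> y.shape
(7, 3)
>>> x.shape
(7, 7)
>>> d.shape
(7, 7)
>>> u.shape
(7, 13, 31, 7, 7, 17)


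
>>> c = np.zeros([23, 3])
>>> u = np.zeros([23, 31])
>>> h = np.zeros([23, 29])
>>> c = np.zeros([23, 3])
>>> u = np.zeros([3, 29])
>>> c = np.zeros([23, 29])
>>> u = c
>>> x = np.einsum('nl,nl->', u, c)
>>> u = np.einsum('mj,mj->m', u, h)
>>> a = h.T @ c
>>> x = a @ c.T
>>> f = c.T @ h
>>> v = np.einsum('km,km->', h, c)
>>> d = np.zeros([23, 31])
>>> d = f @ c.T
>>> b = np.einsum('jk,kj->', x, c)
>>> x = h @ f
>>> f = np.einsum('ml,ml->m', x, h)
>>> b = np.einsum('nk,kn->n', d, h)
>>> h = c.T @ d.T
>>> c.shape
(23, 29)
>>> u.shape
(23,)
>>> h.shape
(29, 29)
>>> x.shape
(23, 29)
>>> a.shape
(29, 29)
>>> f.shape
(23,)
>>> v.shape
()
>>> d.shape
(29, 23)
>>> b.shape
(29,)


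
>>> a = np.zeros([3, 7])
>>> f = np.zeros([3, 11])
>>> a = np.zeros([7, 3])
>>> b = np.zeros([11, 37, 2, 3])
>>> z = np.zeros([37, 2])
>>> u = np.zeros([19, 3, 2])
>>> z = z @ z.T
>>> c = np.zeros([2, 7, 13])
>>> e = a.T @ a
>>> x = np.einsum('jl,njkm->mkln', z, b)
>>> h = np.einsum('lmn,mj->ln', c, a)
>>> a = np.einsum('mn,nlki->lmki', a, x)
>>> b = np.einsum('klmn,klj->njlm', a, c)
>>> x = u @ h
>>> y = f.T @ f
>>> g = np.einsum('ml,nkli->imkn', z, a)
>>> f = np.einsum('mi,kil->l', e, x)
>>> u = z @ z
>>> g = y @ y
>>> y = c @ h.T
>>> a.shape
(2, 7, 37, 11)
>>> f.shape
(13,)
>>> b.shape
(11, 13, 7, 37)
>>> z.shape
(37, 37)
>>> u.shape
(37, 37)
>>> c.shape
(2, 7, 13)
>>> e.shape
(3, 3)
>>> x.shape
(19, 3, 13)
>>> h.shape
(2, 13)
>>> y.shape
(2, 7, 2)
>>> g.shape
(11, 11)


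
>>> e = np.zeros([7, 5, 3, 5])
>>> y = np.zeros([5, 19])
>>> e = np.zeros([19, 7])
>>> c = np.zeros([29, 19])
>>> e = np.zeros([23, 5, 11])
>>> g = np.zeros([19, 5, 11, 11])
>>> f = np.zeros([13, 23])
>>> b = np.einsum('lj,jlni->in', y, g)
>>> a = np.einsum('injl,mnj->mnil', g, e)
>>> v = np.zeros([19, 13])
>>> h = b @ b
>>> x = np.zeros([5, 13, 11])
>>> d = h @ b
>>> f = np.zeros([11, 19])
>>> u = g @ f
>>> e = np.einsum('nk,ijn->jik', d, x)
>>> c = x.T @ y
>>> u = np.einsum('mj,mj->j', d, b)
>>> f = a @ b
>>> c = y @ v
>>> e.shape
(13, 5, 11)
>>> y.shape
(5, 19)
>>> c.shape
(5, 13)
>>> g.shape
(19, 5, 11, 11)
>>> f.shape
(23, 5, 19, 11)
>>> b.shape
(11, 11)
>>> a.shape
(23, 5, 19, 11)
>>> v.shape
(19, 13)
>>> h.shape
(11, 11)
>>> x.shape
(5, 13, 11)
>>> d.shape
(11, 11)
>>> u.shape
(11,)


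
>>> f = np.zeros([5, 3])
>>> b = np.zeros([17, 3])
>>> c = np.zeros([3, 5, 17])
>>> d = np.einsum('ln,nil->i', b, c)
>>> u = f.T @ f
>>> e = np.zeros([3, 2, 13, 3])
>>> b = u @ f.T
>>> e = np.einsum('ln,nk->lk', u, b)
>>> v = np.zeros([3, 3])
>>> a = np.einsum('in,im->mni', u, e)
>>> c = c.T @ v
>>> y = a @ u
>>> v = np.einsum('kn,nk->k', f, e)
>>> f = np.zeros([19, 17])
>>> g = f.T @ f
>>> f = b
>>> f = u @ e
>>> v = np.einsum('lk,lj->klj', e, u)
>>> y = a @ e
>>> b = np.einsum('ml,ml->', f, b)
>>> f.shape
(3, 5)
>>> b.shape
()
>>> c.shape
(17, 5, 3)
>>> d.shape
(5,)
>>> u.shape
(3, 3)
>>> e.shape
(3, 5)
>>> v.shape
(5, 3, 3)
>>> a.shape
(5, 3, 3)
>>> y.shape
(5, 3, 5)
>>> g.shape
(17, 17)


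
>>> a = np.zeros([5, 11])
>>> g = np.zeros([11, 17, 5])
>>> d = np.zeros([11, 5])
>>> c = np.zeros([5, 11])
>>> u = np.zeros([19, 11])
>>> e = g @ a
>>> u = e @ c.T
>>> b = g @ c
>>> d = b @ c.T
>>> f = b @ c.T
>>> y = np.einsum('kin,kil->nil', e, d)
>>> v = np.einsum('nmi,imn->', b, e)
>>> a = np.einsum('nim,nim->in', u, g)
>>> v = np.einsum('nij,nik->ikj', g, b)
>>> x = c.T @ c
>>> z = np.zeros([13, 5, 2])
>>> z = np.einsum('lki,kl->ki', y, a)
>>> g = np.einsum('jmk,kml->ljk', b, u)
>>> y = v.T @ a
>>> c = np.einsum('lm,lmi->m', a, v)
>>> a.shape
(17, 11)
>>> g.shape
(5, 11, 11)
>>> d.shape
(11, 17, 5)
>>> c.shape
(11,)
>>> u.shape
(11, 17, 5)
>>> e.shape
(11, 17, 11)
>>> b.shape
(11, 17, 11)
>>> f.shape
(11, 17, 5)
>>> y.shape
(5, 11, 11)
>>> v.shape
(17, 11, 5)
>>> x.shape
(11, 11)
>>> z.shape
(17, 5)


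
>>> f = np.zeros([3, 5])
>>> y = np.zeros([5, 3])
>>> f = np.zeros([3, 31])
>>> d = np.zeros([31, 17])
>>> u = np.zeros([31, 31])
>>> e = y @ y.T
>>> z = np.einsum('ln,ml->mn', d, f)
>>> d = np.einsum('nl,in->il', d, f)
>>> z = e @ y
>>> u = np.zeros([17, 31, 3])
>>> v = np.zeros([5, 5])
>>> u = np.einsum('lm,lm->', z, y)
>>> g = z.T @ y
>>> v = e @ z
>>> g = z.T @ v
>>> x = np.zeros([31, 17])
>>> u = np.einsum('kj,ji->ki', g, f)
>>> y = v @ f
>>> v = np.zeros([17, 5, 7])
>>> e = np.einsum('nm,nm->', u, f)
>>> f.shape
(3, 31)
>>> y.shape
(5, 31)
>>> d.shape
(3, 17)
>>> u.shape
(3, 31)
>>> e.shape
()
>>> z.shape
(5, 3)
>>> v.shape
(17, 5, 7)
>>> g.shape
(3, 3)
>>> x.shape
(31, 17)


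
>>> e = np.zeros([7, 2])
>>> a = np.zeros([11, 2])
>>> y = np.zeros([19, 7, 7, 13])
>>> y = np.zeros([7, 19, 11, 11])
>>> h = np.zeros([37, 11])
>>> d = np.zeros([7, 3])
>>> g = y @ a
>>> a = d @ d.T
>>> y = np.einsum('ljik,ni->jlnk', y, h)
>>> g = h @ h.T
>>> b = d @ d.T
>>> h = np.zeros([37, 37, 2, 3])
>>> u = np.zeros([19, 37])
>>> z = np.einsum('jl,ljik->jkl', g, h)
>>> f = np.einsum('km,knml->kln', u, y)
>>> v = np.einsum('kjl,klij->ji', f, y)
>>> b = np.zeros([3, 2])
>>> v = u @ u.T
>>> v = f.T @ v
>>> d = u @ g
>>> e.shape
(7, 2)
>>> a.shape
(7, 7)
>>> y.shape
(19, 7, 37, 11)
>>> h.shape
(37, 37, 2, 3)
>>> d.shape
(19, 37)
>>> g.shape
(37, 37)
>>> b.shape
(3, 2)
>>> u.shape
(19, 37)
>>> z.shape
(37, 3, 37)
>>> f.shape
(19, 11, 7)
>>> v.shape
(7, 11, 19)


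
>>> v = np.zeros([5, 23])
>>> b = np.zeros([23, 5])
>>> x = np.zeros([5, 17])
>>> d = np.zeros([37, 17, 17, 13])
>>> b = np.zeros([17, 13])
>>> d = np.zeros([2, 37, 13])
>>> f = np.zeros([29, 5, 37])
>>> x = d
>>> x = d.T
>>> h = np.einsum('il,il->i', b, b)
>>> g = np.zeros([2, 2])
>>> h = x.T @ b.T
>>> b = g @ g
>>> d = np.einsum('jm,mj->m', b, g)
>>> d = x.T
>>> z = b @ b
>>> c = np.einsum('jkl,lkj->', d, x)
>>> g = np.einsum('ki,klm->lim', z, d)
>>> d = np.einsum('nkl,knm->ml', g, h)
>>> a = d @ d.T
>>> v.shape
(5, 23)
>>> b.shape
(2, 2)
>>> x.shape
(13, 37, 2)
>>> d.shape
(17, 13)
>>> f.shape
(29, 5, 37)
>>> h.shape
(2, 37, 17)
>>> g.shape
(37, 2, 13)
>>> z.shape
(2, 2)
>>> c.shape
()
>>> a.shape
(17, 17)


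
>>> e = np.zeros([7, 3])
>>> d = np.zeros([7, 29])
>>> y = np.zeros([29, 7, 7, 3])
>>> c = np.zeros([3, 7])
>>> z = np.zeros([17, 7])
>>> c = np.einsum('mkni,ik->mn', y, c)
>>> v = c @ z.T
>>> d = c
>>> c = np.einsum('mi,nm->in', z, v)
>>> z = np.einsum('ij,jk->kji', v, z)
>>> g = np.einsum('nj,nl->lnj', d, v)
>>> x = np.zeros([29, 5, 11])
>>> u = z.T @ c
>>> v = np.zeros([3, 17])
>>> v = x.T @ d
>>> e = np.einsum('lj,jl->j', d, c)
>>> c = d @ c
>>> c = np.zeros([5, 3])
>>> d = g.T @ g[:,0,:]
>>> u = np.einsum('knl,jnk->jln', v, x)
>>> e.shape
(7,)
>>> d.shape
(7, 29, 7)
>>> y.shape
(29, 7, 7, 3)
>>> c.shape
(5, 3)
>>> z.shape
(7, 17, 29)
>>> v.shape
(11, 5, 7)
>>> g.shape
(17, 29, 7)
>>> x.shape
(29, 5, 11)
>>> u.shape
(29, 7, 5)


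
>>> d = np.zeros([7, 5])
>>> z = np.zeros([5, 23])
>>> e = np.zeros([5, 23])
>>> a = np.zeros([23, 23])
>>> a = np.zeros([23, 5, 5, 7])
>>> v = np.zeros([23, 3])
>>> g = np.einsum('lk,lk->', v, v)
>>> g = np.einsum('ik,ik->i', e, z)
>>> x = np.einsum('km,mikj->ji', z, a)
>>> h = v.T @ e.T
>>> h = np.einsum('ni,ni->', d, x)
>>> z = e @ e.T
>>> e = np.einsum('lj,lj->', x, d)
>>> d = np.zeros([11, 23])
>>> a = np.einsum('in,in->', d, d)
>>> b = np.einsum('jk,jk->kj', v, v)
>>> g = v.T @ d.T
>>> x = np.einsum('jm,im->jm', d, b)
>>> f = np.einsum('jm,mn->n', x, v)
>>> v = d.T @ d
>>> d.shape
(11, 23)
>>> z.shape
(5, 5)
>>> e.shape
()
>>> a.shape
()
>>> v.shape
(23, 23)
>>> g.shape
(3, 11)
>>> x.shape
(11, 23)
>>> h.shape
()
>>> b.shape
(3, 23)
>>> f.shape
(3,)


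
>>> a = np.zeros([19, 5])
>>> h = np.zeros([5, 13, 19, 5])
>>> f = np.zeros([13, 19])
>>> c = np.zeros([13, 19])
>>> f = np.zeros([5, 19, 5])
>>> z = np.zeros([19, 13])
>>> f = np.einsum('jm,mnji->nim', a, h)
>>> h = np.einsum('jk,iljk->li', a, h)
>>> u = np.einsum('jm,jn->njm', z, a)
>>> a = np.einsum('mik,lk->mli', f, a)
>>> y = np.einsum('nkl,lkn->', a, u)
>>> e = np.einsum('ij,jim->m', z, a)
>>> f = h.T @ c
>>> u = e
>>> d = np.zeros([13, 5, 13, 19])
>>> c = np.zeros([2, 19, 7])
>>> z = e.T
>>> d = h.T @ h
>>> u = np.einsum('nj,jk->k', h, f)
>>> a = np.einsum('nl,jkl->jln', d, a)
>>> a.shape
(13, 5, 5)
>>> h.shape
(13, 5)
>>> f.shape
(5, 19)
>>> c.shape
(2, 19, 7)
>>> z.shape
(5,)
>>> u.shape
(19,)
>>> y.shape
()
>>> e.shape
(5,)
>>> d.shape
(5, 5)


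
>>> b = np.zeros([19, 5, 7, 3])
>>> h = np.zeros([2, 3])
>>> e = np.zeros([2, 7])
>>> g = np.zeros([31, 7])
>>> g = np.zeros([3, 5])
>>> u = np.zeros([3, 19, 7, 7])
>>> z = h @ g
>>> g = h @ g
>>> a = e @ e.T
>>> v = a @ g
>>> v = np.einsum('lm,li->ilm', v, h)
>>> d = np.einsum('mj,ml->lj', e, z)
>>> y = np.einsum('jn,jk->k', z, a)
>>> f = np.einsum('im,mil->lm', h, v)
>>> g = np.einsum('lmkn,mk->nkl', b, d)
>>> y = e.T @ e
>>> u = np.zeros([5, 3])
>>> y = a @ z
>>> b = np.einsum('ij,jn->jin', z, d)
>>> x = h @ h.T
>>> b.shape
(5, 2, 7)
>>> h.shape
(2, 3)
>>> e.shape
(2, 7)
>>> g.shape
(3, 7, 19)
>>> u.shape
(5, 3)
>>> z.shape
(2, 5)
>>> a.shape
(2, 2)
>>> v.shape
(3, 2, 5)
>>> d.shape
(5, 7)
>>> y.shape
(2, 5)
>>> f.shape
(5, 3)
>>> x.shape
(2, 2)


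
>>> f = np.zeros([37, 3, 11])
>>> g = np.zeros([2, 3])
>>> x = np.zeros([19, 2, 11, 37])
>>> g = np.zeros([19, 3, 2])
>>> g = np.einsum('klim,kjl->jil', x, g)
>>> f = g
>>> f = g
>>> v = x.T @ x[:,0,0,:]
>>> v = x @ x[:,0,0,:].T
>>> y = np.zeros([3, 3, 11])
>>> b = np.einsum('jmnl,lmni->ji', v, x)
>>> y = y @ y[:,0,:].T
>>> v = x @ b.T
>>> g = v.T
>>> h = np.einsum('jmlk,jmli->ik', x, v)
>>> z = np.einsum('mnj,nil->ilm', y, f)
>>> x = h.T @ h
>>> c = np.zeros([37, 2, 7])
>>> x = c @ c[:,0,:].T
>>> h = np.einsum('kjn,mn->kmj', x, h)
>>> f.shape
(3, 11, 2)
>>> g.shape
(19, 11, 2, 19)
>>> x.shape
(37, 2, 37)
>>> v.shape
(19, 2, 11, 19)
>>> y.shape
(3, 3, 3)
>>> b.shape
(19, 37)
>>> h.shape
(37, 19, 2)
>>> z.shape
(11, 2, 3)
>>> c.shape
(37, 2, 7)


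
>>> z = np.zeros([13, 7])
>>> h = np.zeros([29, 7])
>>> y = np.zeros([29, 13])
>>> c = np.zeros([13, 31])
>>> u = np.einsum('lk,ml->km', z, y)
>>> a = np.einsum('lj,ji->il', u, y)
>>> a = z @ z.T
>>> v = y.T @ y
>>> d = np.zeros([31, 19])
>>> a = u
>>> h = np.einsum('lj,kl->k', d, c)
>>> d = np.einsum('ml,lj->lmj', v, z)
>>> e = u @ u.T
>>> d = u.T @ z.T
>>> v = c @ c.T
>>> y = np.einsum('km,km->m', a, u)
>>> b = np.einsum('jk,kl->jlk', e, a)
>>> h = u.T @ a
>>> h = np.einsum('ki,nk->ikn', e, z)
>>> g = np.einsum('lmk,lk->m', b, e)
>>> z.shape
(13, 7)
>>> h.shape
(7, 7, 13)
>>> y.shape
(29,)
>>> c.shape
(13, 31)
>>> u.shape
(7, 29)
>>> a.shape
(7, 29)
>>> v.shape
(13, 13)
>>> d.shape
(29, 13)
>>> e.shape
(7, 7)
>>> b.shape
(7, 29, 7)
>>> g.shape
(29,)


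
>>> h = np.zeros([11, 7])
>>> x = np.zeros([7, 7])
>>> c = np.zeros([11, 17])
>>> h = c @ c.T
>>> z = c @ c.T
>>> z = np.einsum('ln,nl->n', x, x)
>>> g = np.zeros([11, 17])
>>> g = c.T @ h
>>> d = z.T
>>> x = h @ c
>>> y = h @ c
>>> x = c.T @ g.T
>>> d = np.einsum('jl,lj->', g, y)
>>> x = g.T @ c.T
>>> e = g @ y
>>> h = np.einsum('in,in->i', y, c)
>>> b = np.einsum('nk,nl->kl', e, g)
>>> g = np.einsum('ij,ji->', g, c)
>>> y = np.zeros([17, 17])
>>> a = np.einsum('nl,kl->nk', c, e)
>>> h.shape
(11,)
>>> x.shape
(11, 11)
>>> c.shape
(11, 17)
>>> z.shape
(7,)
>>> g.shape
()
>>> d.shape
()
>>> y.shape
(17, 17)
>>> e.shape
(17, 17)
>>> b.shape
(17, 11)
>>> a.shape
(11, 17)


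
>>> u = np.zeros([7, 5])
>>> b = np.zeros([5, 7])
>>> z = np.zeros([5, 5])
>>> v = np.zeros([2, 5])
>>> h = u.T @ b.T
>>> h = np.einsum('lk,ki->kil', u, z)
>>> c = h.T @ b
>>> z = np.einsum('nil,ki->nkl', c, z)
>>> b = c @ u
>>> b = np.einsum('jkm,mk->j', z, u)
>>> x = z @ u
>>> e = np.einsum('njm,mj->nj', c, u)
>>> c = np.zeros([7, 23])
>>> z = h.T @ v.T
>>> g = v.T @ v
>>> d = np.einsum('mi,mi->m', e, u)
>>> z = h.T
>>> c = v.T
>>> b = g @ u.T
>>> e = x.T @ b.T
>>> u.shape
(7, 5)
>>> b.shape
(5, 7)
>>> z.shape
(7, 5, 5)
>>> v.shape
(2, 5)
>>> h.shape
(5, 5, 7)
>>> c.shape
(5, 2)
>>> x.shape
(7, 5, 5)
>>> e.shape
(5, 5, 5)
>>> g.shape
(5, 5)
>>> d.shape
(7,)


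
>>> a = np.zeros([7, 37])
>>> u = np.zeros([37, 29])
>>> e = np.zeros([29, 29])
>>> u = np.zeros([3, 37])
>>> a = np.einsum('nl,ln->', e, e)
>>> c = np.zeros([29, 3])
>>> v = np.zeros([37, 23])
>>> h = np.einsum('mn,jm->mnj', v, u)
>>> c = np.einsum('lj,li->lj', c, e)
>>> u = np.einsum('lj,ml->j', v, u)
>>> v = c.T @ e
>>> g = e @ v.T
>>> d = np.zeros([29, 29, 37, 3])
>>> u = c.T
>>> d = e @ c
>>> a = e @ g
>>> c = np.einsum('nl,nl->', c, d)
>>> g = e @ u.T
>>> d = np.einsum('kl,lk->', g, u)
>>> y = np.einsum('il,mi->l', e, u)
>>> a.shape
(29, 3)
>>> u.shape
(3, 29)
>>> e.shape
(29, 29)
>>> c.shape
()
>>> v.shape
(3, 29)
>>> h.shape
(37, 23, 3)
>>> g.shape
(29, 3)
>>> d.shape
()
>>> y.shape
(29,)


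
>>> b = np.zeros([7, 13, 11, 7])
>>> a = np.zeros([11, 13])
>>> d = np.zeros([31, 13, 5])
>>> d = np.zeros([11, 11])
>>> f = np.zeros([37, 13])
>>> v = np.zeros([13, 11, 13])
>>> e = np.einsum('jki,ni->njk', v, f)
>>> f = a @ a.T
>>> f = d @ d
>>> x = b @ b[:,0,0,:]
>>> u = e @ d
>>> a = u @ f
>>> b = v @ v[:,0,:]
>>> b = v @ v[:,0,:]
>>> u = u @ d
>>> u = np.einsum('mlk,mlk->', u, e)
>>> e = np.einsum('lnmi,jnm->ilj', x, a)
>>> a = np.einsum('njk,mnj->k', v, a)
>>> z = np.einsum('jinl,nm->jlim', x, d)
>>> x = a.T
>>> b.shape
(13, 11, 13)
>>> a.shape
(13,)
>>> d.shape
(11, 11)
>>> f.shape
(11, 11)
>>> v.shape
(13, 11, 13)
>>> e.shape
(7, 7, 37)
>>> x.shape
(13,)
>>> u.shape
()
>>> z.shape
(7, 7, 13, 11)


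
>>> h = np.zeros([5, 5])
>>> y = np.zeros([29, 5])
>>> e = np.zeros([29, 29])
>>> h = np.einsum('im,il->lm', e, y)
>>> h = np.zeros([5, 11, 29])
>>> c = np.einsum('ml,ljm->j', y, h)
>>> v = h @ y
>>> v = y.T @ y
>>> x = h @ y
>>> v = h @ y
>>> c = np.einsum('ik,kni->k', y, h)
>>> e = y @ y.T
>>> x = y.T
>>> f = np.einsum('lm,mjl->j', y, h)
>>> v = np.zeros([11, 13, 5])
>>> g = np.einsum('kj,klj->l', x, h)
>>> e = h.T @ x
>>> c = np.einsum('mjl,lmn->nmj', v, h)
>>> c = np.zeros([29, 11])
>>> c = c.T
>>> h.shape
(5, 11, 29)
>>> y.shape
(29, 5)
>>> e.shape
(29, 11, 29)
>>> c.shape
(11, 29)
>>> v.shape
(11, 13, 5)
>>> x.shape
(5, 29)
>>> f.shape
(11,)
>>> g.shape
(11,)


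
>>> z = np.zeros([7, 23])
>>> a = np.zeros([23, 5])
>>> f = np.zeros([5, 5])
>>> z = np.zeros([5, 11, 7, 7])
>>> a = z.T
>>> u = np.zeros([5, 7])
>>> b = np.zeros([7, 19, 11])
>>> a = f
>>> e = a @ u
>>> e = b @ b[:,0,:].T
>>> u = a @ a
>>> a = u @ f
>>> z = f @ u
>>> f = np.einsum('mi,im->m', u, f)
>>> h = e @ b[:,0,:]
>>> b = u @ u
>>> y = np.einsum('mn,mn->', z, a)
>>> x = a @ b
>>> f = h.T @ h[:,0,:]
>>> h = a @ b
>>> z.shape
(5, 5)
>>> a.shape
(5, 5)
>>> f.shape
(11, 19, 11)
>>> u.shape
(5, 5)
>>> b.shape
(5, 5)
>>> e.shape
(7, 19, 7)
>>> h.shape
(5, 5)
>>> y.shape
()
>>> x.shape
(5, 5)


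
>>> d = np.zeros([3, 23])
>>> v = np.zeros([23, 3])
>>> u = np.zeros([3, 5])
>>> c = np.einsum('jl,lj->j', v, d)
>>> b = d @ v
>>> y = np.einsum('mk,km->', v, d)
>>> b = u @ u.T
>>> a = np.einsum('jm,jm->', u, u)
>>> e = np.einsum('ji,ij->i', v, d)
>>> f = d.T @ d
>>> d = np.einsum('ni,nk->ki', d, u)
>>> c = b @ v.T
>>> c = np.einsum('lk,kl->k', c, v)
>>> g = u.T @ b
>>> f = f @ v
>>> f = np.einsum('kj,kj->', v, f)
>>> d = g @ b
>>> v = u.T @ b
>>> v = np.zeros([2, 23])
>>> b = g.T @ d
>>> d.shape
(5, 3)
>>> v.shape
(2, 23)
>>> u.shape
(3, 5)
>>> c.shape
(23,)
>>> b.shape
(3, 3)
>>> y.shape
()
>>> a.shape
()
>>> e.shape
(3,)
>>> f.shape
()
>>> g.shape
(5, 3)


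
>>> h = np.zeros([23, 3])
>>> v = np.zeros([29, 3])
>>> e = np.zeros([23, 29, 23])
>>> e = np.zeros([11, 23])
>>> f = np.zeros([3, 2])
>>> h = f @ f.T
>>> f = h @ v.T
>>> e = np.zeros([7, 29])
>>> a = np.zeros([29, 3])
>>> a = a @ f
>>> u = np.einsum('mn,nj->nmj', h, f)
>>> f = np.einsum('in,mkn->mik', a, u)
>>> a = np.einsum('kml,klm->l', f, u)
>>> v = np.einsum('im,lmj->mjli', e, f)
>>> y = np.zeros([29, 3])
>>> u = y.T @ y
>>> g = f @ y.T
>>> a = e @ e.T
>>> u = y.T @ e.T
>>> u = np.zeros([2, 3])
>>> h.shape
(3, 3)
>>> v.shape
(29, 3, 3, 7)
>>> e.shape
(7, 29)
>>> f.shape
(3, 29, 3)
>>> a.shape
(7, 7)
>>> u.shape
(2, 3)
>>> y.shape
(29, 3)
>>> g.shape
(3, 29, 29)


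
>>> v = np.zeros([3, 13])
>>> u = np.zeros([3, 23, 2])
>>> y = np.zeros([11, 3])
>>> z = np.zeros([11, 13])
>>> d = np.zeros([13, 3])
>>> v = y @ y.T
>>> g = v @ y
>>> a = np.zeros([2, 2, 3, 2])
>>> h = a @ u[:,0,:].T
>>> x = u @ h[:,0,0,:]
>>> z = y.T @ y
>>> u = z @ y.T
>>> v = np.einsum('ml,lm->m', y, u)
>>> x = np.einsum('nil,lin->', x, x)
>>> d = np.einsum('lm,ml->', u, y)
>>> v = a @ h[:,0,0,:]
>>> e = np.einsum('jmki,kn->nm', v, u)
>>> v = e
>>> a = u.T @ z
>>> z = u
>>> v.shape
(11, 2)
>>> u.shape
(3, 11)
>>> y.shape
(11, 3)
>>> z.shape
(3, 11)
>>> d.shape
()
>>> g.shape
(11, 3)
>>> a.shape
(11, 3)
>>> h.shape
(2, 2, 3, 3)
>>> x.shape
()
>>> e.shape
(11, 2)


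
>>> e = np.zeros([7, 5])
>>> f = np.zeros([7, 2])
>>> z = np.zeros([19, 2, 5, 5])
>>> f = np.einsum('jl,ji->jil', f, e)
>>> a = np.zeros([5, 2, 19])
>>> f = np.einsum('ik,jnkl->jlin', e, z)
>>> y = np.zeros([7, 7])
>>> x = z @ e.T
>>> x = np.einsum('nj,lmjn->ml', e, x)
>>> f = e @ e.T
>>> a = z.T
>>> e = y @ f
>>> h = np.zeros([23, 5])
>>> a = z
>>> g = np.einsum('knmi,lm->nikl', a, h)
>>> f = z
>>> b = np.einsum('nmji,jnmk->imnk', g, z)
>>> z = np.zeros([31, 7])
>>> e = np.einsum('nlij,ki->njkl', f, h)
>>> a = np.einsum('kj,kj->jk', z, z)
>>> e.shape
(19, 5, 23, 2)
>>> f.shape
(19, 2, 5, 5)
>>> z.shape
(31, 7)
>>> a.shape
(7, 31)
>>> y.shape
(7, 7)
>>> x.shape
(2, 19)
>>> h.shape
(23, 5)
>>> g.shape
(2, 5, 19, 23)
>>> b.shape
(23, 5, 2, 5)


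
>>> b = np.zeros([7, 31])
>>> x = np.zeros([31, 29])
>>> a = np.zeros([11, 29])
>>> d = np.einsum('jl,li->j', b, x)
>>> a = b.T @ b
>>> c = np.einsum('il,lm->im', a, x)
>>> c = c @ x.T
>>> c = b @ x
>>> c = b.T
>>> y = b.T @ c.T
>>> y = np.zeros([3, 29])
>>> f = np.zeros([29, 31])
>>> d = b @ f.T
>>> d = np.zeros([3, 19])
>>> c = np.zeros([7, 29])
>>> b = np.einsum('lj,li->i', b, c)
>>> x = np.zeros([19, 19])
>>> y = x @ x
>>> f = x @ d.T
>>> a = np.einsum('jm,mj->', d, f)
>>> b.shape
(29,)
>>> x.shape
(19, 19)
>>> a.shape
()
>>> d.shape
(3, 19)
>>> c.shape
(7, 29)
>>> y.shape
(19, 19)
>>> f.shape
(19, 3)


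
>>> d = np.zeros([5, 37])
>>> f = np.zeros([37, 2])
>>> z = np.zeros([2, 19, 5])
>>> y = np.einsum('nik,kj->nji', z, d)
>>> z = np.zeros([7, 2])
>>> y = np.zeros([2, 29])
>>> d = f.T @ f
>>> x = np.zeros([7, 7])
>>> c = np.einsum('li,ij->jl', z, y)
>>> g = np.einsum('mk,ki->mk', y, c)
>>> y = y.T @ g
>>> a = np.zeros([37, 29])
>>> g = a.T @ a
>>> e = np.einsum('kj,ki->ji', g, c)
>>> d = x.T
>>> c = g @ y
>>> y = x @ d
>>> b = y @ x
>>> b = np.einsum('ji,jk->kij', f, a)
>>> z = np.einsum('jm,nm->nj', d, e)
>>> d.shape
(7, 7)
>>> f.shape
(37, 2)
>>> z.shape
(29, 7)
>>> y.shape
(7, 7)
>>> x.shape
(7, 7)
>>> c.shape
(29, 29)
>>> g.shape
(29, 29)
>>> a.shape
(37, 29)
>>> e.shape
(29, 7)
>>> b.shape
(29, 2, 37)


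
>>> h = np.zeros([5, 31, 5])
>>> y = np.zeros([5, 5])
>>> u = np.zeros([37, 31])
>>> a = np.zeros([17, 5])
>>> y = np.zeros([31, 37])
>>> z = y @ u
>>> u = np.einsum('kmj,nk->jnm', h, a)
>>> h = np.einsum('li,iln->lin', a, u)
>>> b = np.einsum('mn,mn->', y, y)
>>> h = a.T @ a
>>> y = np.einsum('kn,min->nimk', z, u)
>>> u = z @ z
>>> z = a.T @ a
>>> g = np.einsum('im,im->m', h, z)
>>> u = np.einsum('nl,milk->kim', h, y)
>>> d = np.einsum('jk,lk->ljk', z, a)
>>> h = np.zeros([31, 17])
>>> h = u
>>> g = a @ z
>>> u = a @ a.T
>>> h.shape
(31, 17, 31)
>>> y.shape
(31, 17, 5, 31)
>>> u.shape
(17, 17)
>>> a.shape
(17, 5)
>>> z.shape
(5, 5)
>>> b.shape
()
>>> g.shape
(17, 5)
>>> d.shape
(17, 5, 5)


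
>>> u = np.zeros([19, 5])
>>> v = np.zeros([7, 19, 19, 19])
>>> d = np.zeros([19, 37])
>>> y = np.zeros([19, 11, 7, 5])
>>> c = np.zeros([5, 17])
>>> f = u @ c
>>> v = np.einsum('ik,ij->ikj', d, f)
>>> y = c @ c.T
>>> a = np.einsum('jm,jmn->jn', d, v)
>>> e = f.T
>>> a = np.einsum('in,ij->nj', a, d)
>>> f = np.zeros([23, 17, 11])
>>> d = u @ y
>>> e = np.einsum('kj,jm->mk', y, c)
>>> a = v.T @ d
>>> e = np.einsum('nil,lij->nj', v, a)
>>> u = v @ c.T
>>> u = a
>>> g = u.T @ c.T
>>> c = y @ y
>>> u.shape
(17, 37, 5)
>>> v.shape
(19, 37, 17)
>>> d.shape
(19, 5)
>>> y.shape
(5, 5)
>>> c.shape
(5, 5)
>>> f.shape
(23, 17, 11)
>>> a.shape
(17, 37, 5)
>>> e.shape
(19, 5)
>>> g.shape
(5, 37, 5)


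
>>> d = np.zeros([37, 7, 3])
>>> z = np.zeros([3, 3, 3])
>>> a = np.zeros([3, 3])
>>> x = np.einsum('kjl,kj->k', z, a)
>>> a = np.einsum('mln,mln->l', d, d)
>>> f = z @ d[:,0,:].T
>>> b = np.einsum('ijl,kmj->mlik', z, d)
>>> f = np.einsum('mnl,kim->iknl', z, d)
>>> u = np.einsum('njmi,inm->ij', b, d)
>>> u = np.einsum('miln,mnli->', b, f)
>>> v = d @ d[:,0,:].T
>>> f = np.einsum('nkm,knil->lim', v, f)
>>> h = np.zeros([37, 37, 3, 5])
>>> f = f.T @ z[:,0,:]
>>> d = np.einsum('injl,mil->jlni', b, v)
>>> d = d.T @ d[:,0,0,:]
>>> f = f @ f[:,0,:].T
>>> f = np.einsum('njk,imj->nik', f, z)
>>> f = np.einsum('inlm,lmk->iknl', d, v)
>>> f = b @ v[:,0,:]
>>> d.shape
(7, 3, 37, 7)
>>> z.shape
(3, 3, 3)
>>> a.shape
(7,)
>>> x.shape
(3,)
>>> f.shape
(7, 3, 3, 37)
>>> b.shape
(7, 3, 3, 37)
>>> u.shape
()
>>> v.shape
(37, 7, 37)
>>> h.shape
(37, 37, 3, 5)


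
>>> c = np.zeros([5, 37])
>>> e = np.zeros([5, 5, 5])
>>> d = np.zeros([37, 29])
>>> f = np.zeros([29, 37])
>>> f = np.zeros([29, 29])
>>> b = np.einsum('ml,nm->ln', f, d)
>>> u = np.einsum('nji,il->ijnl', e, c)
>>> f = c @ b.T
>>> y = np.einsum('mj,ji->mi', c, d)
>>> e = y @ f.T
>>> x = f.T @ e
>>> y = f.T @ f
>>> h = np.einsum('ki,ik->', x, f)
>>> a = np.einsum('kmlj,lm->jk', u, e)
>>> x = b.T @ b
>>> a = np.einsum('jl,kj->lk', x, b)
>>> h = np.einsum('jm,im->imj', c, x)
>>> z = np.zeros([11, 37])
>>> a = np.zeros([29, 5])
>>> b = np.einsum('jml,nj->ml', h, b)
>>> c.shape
(5, 37)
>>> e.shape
(5, 5)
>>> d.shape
(37, 29)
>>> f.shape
(5, 29)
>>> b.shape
(37, 5)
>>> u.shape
(5, 5, 5, 37)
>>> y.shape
(29, 29)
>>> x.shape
(37, 37)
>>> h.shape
(37, 37, 5)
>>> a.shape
(29, 5)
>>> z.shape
(11, 37)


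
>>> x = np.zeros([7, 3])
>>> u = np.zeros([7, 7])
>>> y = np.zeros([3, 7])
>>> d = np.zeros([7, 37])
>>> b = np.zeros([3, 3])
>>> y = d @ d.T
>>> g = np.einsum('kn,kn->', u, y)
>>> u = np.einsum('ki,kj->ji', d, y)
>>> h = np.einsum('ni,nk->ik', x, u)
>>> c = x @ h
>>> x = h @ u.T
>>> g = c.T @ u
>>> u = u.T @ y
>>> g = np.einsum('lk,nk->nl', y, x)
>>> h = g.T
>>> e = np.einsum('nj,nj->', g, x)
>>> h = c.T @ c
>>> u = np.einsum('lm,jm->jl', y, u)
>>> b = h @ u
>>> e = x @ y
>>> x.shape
(3, 7)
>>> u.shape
(37, 7)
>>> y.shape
(7, 7)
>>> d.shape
(7, 37)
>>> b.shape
(37, 7)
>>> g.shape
(3, 7)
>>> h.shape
(37, 37)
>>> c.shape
(7, 37)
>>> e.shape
(3, 7)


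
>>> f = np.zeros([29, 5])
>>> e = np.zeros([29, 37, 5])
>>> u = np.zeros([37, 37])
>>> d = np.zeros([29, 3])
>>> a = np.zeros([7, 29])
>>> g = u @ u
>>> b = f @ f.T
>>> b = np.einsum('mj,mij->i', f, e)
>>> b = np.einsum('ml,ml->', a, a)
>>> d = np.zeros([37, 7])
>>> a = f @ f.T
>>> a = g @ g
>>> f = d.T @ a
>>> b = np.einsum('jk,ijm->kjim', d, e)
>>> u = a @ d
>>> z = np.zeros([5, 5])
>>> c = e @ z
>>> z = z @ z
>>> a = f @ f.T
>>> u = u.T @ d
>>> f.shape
(7, 37)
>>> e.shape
(29, 37, 5)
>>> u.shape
(7, 7)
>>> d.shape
(37, 7)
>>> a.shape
(7, 7)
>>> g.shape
(37, 37)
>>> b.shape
(7, 37, 29, 5)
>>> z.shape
(5, 5)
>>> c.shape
(29, 37, 5)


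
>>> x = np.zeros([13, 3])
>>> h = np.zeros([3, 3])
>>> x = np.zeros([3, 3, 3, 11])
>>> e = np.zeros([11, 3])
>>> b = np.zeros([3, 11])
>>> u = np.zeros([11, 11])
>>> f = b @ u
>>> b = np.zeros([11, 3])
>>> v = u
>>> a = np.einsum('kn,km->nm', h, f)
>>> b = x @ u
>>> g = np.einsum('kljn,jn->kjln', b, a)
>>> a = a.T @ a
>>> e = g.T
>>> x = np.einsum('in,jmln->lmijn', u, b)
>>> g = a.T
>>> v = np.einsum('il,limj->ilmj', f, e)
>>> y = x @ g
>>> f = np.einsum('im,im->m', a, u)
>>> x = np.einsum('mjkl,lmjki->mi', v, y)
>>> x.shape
(3, 11)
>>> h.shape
(3, 3)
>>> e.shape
(11, 3, 3, 3)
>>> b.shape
(3, 3, 3, 11)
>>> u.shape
(11, 11)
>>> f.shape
(11,)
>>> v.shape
(3, 11, 3, 3)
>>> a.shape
(11, 11)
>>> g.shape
(11, 11)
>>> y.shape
(3, 3, 11, 3, 11)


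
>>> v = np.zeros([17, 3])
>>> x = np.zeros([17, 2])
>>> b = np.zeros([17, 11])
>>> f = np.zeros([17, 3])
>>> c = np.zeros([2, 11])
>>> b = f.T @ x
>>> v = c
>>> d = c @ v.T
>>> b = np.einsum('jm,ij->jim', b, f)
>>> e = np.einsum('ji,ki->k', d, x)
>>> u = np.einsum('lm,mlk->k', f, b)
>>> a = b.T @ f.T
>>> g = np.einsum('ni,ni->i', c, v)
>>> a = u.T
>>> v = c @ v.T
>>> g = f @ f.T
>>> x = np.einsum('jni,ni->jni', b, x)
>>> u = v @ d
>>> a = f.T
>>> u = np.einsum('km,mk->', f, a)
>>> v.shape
(2, 2)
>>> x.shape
(3, 17, 2)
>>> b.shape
(3, 17, 2)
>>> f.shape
(17, 3)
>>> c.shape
(2, 11)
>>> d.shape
(2, 2)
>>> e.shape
(17,)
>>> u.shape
()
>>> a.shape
(3, 17)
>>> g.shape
(17, 17)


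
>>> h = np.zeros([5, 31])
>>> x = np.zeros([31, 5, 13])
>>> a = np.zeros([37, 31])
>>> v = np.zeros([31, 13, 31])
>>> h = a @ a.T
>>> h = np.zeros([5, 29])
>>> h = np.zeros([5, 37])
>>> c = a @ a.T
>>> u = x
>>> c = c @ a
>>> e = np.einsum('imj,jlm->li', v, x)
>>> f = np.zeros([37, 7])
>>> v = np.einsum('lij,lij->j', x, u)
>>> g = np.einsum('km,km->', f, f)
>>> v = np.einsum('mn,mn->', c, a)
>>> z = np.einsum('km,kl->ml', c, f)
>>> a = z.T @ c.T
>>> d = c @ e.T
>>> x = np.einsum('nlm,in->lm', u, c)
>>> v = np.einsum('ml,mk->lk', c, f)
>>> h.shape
(5, 37)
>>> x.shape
(5, 13)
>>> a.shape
(7, 37)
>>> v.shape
(31, 7)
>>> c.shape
(37, 31)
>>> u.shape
(31, 5, 13)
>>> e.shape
(5, 31)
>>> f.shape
(37, 7)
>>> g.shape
()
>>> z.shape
(31, 7)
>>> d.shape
(37, 5)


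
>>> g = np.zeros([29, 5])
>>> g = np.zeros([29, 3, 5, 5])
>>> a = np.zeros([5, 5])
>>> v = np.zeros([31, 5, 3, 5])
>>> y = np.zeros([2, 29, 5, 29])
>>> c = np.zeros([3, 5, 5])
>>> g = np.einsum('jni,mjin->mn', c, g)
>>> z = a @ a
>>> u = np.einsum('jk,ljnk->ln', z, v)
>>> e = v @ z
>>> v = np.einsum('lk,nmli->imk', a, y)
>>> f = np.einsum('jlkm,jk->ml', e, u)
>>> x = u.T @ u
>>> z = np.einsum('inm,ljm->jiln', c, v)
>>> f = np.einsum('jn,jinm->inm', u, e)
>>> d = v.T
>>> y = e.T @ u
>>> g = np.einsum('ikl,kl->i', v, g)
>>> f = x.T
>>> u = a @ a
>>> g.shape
(29,)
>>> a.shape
(5, 5)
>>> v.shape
(29, 29, 5)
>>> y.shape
(5, 3, 5, 3)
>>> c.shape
(3, 5, 5)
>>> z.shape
(29, 3, 29, 5)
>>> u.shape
(5, 5)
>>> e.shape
(31, 5, 3, 5)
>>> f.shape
(3, 3)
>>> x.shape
(3, 3)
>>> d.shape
(5, 29, 29)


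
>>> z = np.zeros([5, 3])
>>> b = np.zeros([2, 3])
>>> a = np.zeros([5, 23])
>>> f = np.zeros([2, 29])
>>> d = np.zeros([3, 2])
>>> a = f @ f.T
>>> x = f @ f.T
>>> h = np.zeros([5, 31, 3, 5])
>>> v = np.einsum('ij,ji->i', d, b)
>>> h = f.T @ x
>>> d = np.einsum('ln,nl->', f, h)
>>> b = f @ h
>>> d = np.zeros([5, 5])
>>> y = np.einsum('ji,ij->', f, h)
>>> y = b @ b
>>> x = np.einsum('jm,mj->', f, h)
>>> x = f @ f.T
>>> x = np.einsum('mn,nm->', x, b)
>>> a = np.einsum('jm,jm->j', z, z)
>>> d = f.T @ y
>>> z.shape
(5, 3)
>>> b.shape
(2, 2)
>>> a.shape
(5,)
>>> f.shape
(2, 29)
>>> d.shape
(29, 2)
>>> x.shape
()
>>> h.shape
(29, 2)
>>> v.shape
(3,)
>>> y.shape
(2, 2)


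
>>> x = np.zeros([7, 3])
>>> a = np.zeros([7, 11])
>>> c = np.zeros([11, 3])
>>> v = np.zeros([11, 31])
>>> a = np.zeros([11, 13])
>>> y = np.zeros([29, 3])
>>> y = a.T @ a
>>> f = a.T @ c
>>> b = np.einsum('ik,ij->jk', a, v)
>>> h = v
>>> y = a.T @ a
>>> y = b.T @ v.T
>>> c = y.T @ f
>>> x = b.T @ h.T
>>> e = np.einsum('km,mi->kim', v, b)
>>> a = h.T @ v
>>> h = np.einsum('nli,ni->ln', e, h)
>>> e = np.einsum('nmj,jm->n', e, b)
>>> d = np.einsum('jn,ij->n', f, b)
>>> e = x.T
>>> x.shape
(13, 11)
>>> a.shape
(31, 31)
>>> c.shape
(11, 3)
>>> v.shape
(11, 31)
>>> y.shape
(13, 11)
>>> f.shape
(13, 3)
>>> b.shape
(31, 13)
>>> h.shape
(13, 11)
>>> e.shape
(11, 13)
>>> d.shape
(3,)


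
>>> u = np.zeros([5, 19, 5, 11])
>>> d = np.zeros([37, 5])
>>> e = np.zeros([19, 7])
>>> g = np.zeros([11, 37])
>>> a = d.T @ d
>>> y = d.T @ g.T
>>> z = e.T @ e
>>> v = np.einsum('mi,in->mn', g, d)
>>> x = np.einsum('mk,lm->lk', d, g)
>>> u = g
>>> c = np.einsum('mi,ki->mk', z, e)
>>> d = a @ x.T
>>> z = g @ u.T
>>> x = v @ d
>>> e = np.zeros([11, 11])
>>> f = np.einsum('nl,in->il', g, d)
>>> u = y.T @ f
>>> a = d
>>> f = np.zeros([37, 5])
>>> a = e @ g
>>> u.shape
(11, 37)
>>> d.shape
(5, 11)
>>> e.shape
(11, 11)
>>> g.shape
(11, 37)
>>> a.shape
(11, 37)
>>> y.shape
(5, 11)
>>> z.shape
(11, 11)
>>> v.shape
(11, 5)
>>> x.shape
(11, 11)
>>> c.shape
(7, 19)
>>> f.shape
(37, 5)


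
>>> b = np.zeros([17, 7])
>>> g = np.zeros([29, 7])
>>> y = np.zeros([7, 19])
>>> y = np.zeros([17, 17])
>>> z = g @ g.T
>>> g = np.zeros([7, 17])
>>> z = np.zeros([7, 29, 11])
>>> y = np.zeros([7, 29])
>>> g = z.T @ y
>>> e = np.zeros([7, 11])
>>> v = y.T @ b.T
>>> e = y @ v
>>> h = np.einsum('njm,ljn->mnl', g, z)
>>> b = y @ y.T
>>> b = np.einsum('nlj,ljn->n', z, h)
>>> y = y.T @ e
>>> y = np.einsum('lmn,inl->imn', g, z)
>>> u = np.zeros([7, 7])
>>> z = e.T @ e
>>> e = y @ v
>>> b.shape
(7,)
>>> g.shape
(11, 29, 29)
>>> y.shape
(7, 29, 29)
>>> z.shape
(17, 17)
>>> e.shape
(7, 29, 17)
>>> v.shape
(29, 17)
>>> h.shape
(29, 11, 7)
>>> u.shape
(7, 7)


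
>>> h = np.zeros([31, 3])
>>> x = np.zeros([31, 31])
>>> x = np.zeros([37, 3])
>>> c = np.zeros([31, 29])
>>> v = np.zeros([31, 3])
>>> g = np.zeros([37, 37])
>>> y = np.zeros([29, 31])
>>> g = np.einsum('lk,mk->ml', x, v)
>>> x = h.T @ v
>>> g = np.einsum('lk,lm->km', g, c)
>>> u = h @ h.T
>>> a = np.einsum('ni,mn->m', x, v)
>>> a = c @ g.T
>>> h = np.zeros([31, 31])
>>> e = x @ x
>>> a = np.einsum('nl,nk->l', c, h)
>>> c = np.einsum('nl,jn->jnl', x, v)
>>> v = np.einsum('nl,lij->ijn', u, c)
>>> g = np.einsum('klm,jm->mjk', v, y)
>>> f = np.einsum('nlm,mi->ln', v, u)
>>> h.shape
(31, 31)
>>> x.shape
(3, 3)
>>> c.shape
(31, 3, 3)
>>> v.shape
(3, 3, 31)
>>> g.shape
(31, 29, 3)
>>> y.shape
(29, 31)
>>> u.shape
(31, 31)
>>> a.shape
(29,)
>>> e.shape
(3, 3)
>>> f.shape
(3, 3)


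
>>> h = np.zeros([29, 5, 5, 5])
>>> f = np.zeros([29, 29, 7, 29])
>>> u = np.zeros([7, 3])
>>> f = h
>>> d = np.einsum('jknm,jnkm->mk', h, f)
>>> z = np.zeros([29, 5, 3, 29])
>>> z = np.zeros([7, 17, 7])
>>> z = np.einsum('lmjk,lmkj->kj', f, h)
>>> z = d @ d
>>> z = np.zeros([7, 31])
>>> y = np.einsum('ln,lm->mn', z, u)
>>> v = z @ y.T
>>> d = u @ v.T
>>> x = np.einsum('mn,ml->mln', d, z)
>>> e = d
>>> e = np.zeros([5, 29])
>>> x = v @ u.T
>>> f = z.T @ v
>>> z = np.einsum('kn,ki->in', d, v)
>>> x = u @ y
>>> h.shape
(29, 5, 5, 5)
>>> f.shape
(31, 3)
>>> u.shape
(7, 3)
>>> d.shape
(7, 7)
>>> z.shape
(3, 7)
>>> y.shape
(3, 31)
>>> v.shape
(7, 3)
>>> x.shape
(7, 31)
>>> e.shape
(5, 29)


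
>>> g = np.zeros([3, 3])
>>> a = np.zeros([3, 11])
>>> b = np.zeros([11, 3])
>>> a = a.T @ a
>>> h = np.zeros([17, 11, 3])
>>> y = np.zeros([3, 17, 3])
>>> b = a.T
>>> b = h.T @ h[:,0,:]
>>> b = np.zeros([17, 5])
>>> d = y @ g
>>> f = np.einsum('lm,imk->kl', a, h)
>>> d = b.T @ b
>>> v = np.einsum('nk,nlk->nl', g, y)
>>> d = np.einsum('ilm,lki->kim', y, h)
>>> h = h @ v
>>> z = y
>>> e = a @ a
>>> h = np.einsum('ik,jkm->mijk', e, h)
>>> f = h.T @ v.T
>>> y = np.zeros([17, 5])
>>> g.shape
(3, 3)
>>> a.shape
(11, 11)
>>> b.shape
(17, 5)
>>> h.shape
(17, 11, 17, 11)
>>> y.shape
(17, 5)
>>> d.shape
(11, 3, 3)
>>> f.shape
(11, 17, 11, 3)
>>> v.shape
(3, 17)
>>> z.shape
(3, 17, 3)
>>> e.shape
(11, 11)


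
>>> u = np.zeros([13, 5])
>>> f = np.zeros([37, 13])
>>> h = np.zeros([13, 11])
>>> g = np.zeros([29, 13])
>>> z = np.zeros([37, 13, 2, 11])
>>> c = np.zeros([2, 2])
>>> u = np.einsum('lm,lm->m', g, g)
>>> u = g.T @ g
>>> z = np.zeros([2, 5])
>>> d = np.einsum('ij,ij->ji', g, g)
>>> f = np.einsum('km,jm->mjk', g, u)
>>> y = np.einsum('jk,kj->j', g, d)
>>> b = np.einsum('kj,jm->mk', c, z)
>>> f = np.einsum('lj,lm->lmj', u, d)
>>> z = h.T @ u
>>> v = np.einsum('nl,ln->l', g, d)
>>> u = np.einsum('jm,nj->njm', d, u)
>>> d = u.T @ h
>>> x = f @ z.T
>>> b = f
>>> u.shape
(13, 13, 29)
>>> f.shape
(13, 29, 13)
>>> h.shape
(13, 11)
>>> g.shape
(29, 13)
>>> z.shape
(11, 13)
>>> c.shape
(2, 2)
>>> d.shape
(29, 13, 11)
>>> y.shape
(29,)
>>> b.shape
(13, 29, 13)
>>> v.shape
(13,)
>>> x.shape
(13, 29, 11)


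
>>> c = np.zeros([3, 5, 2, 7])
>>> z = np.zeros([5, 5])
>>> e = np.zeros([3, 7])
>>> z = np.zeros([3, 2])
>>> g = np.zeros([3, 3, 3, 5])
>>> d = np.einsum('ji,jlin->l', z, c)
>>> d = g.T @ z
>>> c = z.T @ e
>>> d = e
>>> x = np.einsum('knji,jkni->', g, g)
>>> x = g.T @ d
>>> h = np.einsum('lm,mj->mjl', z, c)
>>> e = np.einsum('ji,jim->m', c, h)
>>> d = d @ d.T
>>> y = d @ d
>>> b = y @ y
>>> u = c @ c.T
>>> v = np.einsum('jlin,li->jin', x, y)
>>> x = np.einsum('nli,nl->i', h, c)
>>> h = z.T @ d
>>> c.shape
(2, 7)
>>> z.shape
(3, 2)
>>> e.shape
(3,)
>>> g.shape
(3, 3, 3, 5)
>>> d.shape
(3, 3)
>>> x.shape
(3,)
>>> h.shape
(2, 3)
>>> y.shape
(3, 3)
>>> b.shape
(3, 3)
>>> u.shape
(2, 2)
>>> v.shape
(5, 3, 7)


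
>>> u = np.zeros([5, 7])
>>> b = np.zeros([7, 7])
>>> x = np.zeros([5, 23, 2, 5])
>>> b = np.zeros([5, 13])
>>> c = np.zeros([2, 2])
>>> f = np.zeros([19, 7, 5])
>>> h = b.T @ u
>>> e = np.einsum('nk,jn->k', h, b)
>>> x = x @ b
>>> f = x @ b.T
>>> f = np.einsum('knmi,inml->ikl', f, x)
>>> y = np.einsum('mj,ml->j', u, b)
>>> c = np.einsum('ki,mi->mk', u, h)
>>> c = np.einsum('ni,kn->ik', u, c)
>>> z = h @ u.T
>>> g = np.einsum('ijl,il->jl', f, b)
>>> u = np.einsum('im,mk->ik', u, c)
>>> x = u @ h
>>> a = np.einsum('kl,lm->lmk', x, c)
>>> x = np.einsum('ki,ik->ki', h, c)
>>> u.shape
(5, 13)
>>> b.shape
(5, 13)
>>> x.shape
(13, 7)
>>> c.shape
(7, 13)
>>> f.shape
(5, 5, 13)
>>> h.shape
(13, 7)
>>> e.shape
(7,)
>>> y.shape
(7,)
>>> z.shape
(13, 5)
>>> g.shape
(5, 13)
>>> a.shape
(7, 13, 5)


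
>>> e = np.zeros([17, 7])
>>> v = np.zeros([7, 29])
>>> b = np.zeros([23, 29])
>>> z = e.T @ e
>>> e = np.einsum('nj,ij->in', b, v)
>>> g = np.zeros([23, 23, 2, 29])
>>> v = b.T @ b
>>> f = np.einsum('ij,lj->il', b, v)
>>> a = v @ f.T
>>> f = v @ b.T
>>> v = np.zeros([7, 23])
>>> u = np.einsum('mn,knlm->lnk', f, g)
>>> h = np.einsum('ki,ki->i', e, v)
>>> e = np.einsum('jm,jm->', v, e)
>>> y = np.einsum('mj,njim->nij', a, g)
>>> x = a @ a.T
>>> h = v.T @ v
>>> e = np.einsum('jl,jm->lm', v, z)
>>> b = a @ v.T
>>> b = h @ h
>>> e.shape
(23, 7)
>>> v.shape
(7, 23)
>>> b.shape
(23, 23)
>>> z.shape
(7, 7)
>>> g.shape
(23, 23, 2, 29)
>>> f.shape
(29, 23)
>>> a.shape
(29, 23)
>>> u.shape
(2, 23, 23)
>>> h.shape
(23, 23)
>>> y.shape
(23, 2, 23)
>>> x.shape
(29, 29)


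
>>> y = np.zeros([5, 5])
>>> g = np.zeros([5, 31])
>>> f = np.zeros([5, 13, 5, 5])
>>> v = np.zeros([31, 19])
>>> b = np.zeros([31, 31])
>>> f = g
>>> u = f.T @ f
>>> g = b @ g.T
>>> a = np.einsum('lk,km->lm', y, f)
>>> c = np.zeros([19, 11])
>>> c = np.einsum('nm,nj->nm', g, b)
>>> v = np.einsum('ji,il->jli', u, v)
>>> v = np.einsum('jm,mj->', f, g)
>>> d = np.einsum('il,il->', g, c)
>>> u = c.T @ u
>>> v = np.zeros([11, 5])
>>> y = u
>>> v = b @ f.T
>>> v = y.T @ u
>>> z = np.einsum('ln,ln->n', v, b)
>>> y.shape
(5, 31)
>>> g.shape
(31, 5)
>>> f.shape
(5, 31)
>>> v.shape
(31, 31)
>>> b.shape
(31, 31)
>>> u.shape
(5, 31)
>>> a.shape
(5, 31)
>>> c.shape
(31, 5)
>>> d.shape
()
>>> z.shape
(31,)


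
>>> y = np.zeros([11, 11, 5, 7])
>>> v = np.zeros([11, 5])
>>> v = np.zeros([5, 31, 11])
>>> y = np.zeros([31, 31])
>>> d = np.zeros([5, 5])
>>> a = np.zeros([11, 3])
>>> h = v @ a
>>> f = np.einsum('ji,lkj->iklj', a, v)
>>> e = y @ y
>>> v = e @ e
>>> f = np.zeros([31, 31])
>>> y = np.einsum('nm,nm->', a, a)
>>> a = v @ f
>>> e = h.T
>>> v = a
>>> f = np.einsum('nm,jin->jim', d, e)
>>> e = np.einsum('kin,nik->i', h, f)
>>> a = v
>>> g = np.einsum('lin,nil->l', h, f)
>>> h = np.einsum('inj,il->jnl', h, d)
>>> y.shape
()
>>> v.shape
(31, 31)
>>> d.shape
(5, 5)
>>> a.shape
(31, 31)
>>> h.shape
(3, 31, 5)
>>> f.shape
(3, 31, 5)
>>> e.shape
(31,)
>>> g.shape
(5,)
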